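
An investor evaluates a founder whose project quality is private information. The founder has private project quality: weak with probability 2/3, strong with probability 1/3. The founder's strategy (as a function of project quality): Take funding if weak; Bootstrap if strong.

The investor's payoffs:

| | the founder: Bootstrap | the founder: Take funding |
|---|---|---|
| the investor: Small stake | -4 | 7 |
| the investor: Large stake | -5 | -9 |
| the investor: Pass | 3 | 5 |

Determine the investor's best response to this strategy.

Compute the investor's expected payoff for each action, taking the expectation over the founder's type.
E[Small stake] = 2/3·(7) + 1/3·(-4) = 10/3
E[Large stake] = 2/3·(-9) + 1/3·(-5) = -23/3
E[Pass] = 2/3·(5) + 1/3·(3) = 13/3
Best response: Pass (13/3 is the largest).

Pass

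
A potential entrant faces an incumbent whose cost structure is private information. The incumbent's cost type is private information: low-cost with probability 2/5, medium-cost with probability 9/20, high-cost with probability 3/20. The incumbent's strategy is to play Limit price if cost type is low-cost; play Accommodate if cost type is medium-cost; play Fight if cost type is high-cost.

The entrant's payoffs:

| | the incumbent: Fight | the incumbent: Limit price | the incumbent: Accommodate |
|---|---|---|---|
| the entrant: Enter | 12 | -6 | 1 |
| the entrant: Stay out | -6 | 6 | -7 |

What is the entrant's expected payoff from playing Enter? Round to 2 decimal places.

E[Enter] = 2/5·(-6) + 9/20·1 + 3/20·12 = (-12/5) + 9/20 + 9/5 = -3/20

-0.15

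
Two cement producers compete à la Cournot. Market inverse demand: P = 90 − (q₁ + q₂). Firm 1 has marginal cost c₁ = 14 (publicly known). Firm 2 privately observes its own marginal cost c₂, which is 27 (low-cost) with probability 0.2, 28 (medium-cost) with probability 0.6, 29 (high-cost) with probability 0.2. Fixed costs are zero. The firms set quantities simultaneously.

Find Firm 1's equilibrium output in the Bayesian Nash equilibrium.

Type-c best response for Firm 2: q₂(c) = (90 − c)/2 − q₁/2.
Firm 1 maximizes expected profit; its first-order condition is 90 − 2q₁ − E[q₂] − 14 = 0.
Substituting E[q₂] and solving: E[c₂] = 28, so q₁ = (90 − 2·14 + 28)/3 = 30.

30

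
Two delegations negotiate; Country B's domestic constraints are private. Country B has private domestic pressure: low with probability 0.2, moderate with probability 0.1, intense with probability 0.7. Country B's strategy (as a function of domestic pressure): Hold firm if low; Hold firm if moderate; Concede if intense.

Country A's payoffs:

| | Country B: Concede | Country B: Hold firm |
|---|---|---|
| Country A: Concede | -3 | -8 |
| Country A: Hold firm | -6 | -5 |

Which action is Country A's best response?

Concede

E[Concede] = 0.2·(-8) + 0.1·(-8) + 0.7·(-3) = -4.5
E[Hold firm] = 0.2·(-5) + 0.1·(-5) + 0.7·(-6) = -5.7
Best response: Concede (-4.5 is the largest).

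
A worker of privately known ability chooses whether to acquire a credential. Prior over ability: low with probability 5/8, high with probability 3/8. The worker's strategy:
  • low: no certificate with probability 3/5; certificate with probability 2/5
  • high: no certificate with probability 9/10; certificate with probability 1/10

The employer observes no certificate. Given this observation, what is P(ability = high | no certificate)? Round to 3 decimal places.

0.474

P(no certificate) = (5/8)·(3/5) + (3/8)·(9/10) = 57/80
P(high | no certificate) = ((3/8)·(9/10)) / (57/80) = (27/80) / (57/80) = 9/19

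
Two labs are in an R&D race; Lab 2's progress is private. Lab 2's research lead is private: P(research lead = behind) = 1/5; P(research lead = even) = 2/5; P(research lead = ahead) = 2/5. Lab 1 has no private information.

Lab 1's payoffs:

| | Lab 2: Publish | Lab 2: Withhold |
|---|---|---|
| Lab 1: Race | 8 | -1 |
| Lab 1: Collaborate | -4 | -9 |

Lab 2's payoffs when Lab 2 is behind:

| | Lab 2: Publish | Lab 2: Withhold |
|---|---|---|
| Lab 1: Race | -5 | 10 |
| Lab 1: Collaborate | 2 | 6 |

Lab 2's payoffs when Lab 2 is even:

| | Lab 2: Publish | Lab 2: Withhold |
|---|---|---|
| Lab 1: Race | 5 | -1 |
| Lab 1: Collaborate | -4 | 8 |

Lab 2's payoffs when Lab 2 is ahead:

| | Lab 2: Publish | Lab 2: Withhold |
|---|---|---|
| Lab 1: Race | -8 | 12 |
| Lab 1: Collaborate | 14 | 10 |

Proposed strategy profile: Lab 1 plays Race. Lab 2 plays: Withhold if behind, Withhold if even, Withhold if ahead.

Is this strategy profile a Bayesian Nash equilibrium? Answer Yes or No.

No

A profile is a BNE iff every type of every player is best-responding given beliefs about the other side.
Lab 1 plays Race: E[Race] = 1/5·(-1) + 2/5·(-1) + 2/5·(-1) = -1; E[Collaborate] = -9. Best-responding. ✓
Lab 2 (research lead behind), facing Race: Publish gives -5, Withhold gives 10. Proposed Withhold is best. ✓
Lab 2 (research lead even), facing Race: Publish gives 5, Withhold gives -1. Proposed Withhold is not best — profitable deviation exists. ✗
Lab 2 (research lead ahead), facing Race: Publish gives -8, Withhold gives 12. Proposed Withhold is best. ✓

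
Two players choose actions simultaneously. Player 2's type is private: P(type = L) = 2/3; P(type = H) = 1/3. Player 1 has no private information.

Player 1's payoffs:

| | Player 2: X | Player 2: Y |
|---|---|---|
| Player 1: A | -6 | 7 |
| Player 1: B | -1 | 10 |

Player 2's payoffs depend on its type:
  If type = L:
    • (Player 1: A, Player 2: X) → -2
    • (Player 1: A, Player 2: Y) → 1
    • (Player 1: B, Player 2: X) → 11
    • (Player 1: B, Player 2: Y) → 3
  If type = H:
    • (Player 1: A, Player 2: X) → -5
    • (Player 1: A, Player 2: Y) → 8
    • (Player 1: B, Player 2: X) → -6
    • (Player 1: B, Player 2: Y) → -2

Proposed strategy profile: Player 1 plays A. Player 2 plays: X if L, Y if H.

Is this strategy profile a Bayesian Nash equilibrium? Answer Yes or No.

No

Player 1 plays A: E[A] = 2/3·(-6) + 1/3·(7) = -5/3; E[B] = 8/3. Not best-responding. ✗
Player 2 (type L), facing A: X gives -2, Y gives 1. Proposed X is not best — profitable deviation exists. ✗
Player 2 (type H), facing A: X gives -5, Y gives 8. Proposed Y is best. ✓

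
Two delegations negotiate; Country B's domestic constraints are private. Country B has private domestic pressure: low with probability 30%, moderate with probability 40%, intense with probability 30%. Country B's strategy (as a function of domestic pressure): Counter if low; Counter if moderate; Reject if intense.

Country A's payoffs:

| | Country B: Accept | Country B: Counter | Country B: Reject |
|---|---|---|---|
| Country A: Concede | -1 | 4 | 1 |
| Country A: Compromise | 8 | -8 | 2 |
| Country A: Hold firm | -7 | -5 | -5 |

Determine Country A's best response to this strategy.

E[Concede] = 0.3·(4) + 0.4·(4) + 0.3·(1) = 3.1
E[Compromise] = 0.3·(-8) + 0.4·(-8) + 0.3·(2) = -5
E[Hold firm] = 0.3·(-5) + 0.4·(-5) + 0.3·(-5) = -5
Best response: Concede (3.1 is the largest).

Concede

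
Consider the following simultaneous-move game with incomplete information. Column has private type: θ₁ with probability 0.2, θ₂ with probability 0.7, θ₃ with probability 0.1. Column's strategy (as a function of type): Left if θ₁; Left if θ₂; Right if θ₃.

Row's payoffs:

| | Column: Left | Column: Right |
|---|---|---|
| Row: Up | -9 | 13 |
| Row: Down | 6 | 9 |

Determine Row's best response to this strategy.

E[Up] = 0.2·(-9) + 0.7·(-9) + 0.1·(13) = -6.8
E[Down] = 0.2·(6) + 0.7·(6) + 0.1·(9) = 6.3
Best response: Down (6.3 is the largest).

Down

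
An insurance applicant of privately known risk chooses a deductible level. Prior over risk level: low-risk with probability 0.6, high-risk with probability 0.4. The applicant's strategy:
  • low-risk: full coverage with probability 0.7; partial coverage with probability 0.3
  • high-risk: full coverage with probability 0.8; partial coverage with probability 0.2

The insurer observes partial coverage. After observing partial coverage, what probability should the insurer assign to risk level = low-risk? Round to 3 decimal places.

Apply Bayes' rule using the sender's strategy as the likelihood.
P(partial coverage) = 0.6·0.3 + 0.4·0.2 = 0.26
P(low-risk | partial coverage) = (0.6·0.3) / 0.26 = 0.18 / 0.26 = 0.692308

0.692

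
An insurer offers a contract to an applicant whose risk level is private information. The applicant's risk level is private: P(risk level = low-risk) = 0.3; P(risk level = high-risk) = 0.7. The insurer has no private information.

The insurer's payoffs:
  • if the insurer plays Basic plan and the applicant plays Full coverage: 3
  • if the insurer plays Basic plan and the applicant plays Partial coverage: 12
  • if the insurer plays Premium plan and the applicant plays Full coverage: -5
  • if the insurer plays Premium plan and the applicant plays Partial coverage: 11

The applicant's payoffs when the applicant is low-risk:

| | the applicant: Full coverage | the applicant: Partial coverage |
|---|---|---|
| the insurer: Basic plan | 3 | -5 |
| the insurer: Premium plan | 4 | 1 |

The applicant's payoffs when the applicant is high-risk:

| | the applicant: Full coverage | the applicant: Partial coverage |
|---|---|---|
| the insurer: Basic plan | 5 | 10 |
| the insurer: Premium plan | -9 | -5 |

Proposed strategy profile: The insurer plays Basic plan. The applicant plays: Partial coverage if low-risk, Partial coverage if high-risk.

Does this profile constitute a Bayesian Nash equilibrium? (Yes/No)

A profile is a BNE iff every type of every player is best-responding given beliefs about the other side.
The insurer plays Basic plan: E[Basic plan] = 0.3·(12) + 0.7·(12) = 12; E[Premium plan] = 11. Best-responding. ✓
The applicant (risk level low-risk), facing Basic plan: Full coverage gives 3, Partial coverage gives -5. Proposed Partial coverage is not best — profitable deviation exists. ✗
The applicant (risk level high-risk), facing Basic plan: Full coverage gives 5, Partial coverage gives 10. Proposed Partial coverage is best. ✓

No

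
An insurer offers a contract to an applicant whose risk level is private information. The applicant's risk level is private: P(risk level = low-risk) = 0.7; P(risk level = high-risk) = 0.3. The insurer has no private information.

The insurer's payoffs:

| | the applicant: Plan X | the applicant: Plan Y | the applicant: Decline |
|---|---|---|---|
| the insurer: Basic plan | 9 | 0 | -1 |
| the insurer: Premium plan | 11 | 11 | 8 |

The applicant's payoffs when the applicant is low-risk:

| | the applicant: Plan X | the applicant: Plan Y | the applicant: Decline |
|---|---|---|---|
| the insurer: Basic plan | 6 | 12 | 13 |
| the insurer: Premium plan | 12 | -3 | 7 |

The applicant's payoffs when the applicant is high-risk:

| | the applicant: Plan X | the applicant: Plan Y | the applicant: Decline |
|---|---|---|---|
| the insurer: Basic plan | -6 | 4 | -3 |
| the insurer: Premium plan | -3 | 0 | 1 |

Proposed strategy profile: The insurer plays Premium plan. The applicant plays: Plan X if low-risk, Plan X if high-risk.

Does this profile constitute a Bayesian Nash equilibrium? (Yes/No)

The insurer plays Premium plan: E[Premium plan] = 0.7·(11) + 0.3·(11) = 11; E[Basic plan] = 9. Best-responding. ✓
The applicant (risk level low-risk), facing Premium plan: Plan X gives 12, Plan Y gives -3, Decline gives 7. Proposed Plan X is best. ✓
The applicant (risk level high-risk), facing Premium plan: Plan X gives -3, Plan Y gives 0, Decline gives 1. Proposed Plan X is not best — profitable deviation exists. ✗

No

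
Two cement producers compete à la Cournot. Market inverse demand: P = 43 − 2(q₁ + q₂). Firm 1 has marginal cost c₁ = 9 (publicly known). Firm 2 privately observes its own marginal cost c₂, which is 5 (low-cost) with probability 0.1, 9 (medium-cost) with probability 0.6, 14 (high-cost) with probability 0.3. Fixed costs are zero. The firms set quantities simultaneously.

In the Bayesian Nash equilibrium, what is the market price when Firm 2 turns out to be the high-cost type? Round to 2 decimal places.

Type-c best response for Firm 2: q₂(c) = (43 − c)/4 − q₁/2.
Firm 1 maximizes expected profit; its first-order condition is 43 − 4q₁ − 2E[q₂] − 9 = 0.
Substituting E[q₂] and solving: E[c₂] = 10.1, so q₁ = (43 − 2·9 + 10.1)/6 = 5.85.
q₂(high-cost) = 4.325, so P = 43 − 2·(5.85 + 4.325) = 22.65.

22.65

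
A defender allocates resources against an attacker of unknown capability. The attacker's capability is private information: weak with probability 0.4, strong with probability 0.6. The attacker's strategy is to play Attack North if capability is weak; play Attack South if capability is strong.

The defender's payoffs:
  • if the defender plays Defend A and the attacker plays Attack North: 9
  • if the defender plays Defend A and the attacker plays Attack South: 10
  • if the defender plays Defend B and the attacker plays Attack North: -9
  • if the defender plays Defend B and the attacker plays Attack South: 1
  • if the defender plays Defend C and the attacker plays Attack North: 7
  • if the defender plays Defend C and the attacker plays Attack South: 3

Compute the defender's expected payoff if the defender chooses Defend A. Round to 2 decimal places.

E[Defend A] = 0.4·9 + 0.6·10 = 3.6 + 6 = 9.6

9.60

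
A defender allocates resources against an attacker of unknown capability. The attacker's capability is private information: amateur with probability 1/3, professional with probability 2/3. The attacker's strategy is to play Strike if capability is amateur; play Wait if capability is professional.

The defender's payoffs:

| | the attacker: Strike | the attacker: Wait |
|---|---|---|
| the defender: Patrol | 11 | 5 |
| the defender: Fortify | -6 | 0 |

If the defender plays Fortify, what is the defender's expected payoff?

-2

E[Fortify] = 1/3·(-6) + 2/3·0 = (-2) + 0 = -2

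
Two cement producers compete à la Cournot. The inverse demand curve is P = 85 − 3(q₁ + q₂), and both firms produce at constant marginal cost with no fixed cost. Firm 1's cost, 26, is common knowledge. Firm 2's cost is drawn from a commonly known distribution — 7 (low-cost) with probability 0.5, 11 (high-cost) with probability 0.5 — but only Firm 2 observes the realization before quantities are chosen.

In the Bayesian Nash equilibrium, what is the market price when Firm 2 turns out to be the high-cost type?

41

Type-c best response for Firm 2: q₂(c) = (85 − c)/6 − q₁/2.
Firm 1 maximizes expected profit; its first-order condition is 85 − 6q₁ − 3E[q₂] − 26 = 0.
Substituting E[q₂] and solving: E[c₂] = 9, so q₁ = (85 − 2·26 + 9)/9 = 4.66667.
q₂(high-cost) = 10, so P = 85 − 3·(4.66667 + 10) = 41.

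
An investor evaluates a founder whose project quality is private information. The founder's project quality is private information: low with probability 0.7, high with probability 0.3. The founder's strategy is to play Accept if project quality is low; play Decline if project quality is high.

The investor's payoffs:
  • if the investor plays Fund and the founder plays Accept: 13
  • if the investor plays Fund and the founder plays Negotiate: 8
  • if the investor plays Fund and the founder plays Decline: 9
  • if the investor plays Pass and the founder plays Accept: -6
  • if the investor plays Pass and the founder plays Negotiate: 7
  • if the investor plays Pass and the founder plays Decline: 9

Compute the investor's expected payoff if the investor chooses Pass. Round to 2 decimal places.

E[Pass] = 0.7·(-6) + 0.3·9 = (-4.2) + 2.7 = -1.5

-1.50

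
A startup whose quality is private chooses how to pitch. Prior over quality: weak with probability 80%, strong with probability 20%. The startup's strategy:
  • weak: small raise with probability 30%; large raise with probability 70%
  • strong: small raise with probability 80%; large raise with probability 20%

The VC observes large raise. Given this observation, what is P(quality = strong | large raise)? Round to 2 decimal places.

0.07

P(large raise) = 0.8·0.7 + 0.2·0.2 = 0.6
P(strong | large raise) = (0.2·0.2) / 0.6 = 0.04 / 0.6 = 0.0666667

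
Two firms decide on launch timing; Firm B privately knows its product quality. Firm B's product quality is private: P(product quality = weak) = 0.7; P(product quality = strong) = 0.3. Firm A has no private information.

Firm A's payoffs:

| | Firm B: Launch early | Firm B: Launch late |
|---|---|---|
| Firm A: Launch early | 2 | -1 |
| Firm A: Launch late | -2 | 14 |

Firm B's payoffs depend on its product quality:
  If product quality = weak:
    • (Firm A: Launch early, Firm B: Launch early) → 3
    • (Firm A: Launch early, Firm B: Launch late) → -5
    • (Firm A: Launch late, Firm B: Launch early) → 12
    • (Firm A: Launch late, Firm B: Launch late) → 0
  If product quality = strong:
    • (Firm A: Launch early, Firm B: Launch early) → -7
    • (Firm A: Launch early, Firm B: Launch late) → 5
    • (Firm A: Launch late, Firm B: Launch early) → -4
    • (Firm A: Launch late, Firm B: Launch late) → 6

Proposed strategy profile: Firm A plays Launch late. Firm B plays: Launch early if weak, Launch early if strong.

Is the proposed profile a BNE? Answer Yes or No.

No

A profile is a BNE iff every type of every player is best-responding given beliefs about the other side.
Firm A plays Launch late: E[Launch late] = 0.7·(-2) + 0.3·(-2) = -2; E[Launch early] = 2. Not best-responding. ✗
Firm B (product quality weak), facing Launch late: Launch early gives 12, Launch late gives 0. Proposed Launch early is best. ✓
Firm B (product quality strong), facing Launch late: Launch early gives -4, Launch late gives 6. Proposed Launch early is not best — profitable deviation exists. ✗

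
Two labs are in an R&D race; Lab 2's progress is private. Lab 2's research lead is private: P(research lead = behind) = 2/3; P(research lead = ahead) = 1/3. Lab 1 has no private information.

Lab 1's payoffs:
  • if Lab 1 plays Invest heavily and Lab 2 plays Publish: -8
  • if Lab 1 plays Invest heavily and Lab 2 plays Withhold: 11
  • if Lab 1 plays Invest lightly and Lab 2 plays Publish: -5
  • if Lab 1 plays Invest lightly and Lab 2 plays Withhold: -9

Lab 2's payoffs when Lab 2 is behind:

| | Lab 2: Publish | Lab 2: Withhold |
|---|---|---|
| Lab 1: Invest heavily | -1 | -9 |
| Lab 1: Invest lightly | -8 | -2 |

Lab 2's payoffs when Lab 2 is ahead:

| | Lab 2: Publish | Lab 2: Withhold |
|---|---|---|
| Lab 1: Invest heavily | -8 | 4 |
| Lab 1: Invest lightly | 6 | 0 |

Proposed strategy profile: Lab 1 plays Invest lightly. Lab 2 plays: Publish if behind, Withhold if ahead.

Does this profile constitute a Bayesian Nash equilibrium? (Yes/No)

No

Lab 1 plays Invest lightly: E[Invest lightly] = 2/3·(-5) + 1/3·(-9) = -19/3; E[Invest heavily] = -5/3. Not best-responding. ✗
Lab 2 (research lead behind), facing Invest lightly: Publish gives -8, Withhold gives -2. Proposed Publish is not best — profitable deviation exists. ✗
Lab 2 (research lead ahead), facing Invest lightly: Publish gives 6, Withhold gives 0. Proposed Withhold is not best — profitable deviation exists. ✗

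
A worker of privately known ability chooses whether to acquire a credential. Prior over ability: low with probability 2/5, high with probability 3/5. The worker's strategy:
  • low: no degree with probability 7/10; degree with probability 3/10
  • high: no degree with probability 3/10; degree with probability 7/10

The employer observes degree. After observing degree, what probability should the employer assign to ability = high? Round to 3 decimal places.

0.778

P(degree) = (2/5)·(3/10) + (3/5)·(7/10) = 27/50
P(high | degree) = ((3/5)·(7/10)) / (27/50) = (21/50) / (27/50) = 7/9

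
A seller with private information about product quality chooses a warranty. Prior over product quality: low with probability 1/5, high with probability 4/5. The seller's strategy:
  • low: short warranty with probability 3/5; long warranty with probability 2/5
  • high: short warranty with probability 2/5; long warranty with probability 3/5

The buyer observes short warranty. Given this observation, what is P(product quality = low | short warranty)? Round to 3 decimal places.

0.273

Apply Bayes' rule using the sender's strategy as the likelihood.
P(short warranty) = (1/5)·(3/5) + (4/5)·(2/5) = 11/25
P(low | short warranty) = ((1/5)·(3/5)) / (11/25) = (3/25) / (11/25) = 3/11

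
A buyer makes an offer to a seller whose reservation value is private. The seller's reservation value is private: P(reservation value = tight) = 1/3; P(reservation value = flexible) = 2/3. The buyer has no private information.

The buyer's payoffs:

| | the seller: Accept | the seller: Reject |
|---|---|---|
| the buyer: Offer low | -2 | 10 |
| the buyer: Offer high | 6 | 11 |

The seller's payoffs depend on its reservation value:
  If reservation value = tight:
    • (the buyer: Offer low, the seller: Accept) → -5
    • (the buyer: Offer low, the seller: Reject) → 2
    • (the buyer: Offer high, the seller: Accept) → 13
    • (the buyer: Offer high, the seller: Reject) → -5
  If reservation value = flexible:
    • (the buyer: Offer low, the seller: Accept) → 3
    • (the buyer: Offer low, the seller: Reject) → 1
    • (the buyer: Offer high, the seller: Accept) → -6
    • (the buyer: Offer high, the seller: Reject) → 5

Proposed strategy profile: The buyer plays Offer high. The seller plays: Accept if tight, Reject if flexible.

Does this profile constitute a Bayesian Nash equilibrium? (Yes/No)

Yes

A profile is a BNE iff every type of every player is best-responding given beliefs about the other side.
The buyer plays Offer high: E[Offer high] = 1/3·(6) + 2/3·(11) = 28/3; E[Offer low] = 6. Best-responding. ✓
The seller (reservation value tight), facing Offer high: Accept gives 13, Reject gives -5. Proposed Accept is best. ✓
The seller (reservation value flexible), facing Offer high: Accept gives -6, Reject gives 5. Proposed Reject is best. ✓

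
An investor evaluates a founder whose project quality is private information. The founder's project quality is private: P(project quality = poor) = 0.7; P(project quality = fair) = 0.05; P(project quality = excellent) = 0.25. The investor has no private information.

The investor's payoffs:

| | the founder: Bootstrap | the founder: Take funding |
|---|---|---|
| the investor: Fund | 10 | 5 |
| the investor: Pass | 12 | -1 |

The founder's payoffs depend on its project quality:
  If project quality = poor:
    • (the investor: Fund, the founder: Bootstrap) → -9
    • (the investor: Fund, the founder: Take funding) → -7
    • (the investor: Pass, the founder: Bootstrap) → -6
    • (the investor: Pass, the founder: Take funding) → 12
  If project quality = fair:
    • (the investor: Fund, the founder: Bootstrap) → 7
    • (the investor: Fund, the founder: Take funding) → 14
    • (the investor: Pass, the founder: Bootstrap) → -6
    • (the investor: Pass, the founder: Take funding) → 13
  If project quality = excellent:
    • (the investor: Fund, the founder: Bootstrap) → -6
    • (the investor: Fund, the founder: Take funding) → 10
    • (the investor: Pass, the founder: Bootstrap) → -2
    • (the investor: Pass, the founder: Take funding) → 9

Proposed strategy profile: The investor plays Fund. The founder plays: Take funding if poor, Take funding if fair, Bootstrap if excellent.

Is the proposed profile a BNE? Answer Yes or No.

A profile is a BNE iff every type of every player is best-responding given beliefs about the other side.
The investor plays Fund: E[Fund] = 0.7·(5) + 0.05·(5) + 0.25·(10) = 6.25; E[Pass] = 2.25. Best-responding. ✓
The founder (project quality poor), facing Fund: Bootstrap gives -9, Take funding gives -7. Proposed Take funding is best. ✓
The founder (project quality fair), facing Fund: Bootstrap gives 7, Take funding gives 14. Proposed Take funding is best. ✓
The founder (project quality excellent), facing Fund: Bootstrap gives -6, Take funding gives 10. Proposed Bootstrap is not best — profitable deviation exists. ✗

No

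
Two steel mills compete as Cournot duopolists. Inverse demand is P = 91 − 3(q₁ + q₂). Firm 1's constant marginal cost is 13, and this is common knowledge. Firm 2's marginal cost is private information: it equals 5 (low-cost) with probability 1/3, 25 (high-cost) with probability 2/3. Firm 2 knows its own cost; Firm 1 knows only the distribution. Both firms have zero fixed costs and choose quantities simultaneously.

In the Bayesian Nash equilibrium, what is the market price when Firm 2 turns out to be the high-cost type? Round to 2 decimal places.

Type-c best response for Firm 2: q₂(c) = (91 − c)/6 − q₁/2.
Firm 1 maximizes expected profit; its first-order condition is 91 − 6q₁ − 3E[q₂] − 13 = 0.
Substituting E[q₂] and solving: E[c₂] = 18.3333, so q₁ = (91 − 2·13 + 18.3333)/9 = 9.25926.
q₂(high-cost) = 6.37037, so P = 91 − 3·(9.25926 + 6.37037) = 44.1111.

44.11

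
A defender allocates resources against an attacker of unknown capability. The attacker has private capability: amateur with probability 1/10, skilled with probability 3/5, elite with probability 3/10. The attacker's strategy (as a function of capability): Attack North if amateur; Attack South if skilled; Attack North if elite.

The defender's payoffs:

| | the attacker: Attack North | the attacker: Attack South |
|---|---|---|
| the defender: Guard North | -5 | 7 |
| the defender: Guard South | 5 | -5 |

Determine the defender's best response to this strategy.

Guard North

Compute the defender's expected payoff for each action, taking the expectation over the attacker's type.
E[Guard North] = 1/10·(-5) + 3/5·(7) + 3/10·(-5) = 11/5
E[Guard South] = 1/10·(5) + 3/5·(-5) + 3/10·(5) = -1
Best response: Guard North (11/5 is the largest).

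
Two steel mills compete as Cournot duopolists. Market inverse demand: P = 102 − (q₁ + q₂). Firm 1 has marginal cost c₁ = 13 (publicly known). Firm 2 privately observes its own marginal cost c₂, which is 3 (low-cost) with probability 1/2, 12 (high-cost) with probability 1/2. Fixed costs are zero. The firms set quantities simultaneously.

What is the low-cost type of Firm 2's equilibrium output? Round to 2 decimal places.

35.58

Firm 2 with cost c maximizes (102 − (q₁+q₂) − c)·q₂, giving q₂(c) = (102 − c − q₁)/2.
E[c₂] = 1/2·3 + 1/2·12 = 7.5
Firm 1's FOC against E[q₂] yields q₁ = (102 − 2·13 + E[c₂])/3 = (102 − 26 + 7.5)/3 = 27.8333.
q₂(low-cost) = (102 − 3 − 27.8333)/2 = 35.5833.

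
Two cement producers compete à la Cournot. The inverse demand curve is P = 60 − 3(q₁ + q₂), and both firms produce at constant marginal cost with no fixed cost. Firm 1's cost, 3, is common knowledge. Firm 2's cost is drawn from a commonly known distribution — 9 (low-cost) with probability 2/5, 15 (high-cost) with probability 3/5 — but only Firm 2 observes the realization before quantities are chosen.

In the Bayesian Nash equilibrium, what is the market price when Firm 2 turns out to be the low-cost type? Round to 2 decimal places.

23.40

Type-c best response for Firm 2: q₂(c) = (60 − c)/6 − q₁/2.
Firm 1 maximizes expected profit; its first-order condition is 60 − 6q₁ − 3E[q₂] − 3 = 0.
Substituting E[q₂] and solving: E[c₂] = 12.6, so q₁ = (60 − 2·3 + 12.6)/9 = 7.4.
q₂(low-cost) = 4.8, so P = 60 − 3·(7.4 + 4.8) = 23.4.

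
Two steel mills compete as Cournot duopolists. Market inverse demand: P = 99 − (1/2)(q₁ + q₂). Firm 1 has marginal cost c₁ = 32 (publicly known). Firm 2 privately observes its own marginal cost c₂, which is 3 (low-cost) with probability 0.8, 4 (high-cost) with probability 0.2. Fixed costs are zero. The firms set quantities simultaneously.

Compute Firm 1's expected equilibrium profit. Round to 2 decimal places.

Type-c best response for Firm 2: q₂(c) = (99 − c) − q₁/2.
Firm 1 maximizes expected profit; its first-order condition is 99 − q₁ − (1/2)E[q₂] − 32 = 0.
Substituting E[q₂] and solving: E[c₂] = 3.2, so q₁ = (99 − 2·32 + 3.2)/(3/2) = 25.4667.
E[P] = 99 − (1/2)·(q₁ + E[q₂]) = 44.7333; Firm 1's expected profit = (E[P] − 32)·q₁ = (44.7333 − 32)·25.4667 = 324.276.

324.28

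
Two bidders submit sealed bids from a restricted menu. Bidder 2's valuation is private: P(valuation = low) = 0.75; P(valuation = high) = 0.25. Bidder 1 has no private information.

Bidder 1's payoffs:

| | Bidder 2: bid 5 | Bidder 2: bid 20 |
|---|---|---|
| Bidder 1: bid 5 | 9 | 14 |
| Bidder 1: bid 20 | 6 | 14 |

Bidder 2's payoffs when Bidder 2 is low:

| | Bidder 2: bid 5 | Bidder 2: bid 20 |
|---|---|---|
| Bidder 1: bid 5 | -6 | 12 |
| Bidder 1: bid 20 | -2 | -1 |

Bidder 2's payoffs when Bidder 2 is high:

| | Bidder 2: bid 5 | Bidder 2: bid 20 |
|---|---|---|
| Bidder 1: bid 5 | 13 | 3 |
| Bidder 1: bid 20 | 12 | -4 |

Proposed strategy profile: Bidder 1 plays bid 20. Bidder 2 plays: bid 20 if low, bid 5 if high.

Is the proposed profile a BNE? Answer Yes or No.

Bidder 1 plays bid 20: E[bid 20] = 0.75·(14) + 0.25·(6) = 12; E[bid 5] = 12.75. Not best-responding. ✗
Bidder 2 (valuation low), facing bid 20: bid 5 gives -2, bid 20 gives -1. Proposed bid 20 is best. ✓
Bidder 2 (valuation high), facing bid 20: bid 5 gives 12, bid 20 gives -4. Proposed bid 5 is best. ✓

No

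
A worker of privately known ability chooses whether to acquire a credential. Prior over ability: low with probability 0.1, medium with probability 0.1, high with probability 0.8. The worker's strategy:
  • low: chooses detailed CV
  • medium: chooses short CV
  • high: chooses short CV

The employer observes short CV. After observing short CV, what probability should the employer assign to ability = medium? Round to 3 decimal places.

0.111

P(short CV) = 0.1·0 + 0.1·1 + 0.8·1 = 0.9
P(medium | short CV) = (0.1·1) / 0.9 = 0.1 / 0.9 = 0.111111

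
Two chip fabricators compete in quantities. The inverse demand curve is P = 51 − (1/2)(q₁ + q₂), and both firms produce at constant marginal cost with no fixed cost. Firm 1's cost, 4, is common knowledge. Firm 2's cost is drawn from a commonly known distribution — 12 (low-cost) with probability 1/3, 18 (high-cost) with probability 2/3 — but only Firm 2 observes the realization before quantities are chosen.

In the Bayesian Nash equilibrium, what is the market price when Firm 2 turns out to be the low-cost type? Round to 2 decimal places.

Type-c best response for Firm 2: q₂(c) = (51 − c) − q₁/2.
Firm 1 maximizes expected profit; its first-order condition is 51 − q₁ − (1/2)E[q₂] − 4 = 0.
Substituting E[q₂] and solving: E[c₂] = 16, so q₁ = (51 − 2·4 + 16)/(3/2) = 39.3333.
q₂(low-cost) = 19.3333, so P = 51 − (1/2)·(39.3333 + 19.3333) = 21.6667.

21.67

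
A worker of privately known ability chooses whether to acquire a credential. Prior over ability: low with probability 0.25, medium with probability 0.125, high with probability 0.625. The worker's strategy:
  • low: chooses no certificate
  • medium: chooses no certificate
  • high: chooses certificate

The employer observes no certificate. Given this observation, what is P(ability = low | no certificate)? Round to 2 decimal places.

P(no certificate) = 0.25·1 + 0.125·1 + 0.625·0 = 0.375
P(low | no certificate) = (0.25·1) / 0.375 = 0.25 / 0.375 = 0.666667

0.67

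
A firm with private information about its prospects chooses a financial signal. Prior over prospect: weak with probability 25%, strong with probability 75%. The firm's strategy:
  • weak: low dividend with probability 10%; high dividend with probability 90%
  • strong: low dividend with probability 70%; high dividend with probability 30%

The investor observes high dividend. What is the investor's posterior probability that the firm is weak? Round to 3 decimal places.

Apply Bayes' rule using the sender's strategy as the likelihood.
P(high dividend) = 0.25·0.9 + 0.75·0.3 = 0.45
P(weak | high dividend) = (0.25·0.9) / 0.45 = 0.225 / 0.45 = 0.5

0.500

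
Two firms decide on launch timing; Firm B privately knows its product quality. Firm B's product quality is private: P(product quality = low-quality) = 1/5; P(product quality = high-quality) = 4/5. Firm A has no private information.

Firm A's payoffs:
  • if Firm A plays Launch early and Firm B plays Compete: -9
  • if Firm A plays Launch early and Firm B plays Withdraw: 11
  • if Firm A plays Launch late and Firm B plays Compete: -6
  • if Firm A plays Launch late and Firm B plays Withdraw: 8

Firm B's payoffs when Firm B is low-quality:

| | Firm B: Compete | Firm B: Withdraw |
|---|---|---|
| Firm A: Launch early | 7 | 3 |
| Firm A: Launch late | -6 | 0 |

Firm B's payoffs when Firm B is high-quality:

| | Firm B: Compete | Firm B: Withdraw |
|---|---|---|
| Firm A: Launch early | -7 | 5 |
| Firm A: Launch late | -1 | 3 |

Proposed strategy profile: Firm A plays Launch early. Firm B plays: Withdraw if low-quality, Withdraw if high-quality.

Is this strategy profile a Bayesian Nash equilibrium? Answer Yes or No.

No

Firm A plays Launch early: E[Launch early] = 1/5·(11) + 4/5·(11) = 11; E[Launch late] = 8. Best-responding. ✓
Firm B (product quality low-quality), facing Launch early: Compete gives 7, Withdraw gives 3. Proposed Withdraw is not best — profitable deviation exists. ✗
Firm B (product quality high-quality), facing Launch early: Compete gives -7, Withdraw gives 5. Proposed Withdraw is best. ✓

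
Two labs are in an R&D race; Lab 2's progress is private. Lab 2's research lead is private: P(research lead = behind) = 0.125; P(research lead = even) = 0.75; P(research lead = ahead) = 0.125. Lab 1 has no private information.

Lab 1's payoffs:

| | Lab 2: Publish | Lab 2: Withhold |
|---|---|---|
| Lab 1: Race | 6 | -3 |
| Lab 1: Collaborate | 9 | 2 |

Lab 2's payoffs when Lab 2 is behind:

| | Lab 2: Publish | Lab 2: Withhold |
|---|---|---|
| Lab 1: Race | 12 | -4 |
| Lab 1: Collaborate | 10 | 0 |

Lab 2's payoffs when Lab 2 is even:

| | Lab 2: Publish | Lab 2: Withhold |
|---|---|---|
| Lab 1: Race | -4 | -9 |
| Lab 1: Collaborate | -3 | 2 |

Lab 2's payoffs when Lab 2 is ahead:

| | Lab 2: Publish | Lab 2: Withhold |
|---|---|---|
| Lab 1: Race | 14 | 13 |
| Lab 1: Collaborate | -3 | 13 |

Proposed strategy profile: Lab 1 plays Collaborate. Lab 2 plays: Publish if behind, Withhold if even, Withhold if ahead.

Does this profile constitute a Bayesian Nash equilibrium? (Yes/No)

Lab 1 plays Collaborate: E[Collaborate] = 0.125·(9) + 0.75·(2) + 0.125·(2) = 2.875; E[Race] = -1.875. Best-responding. ✓
Lab 2 (research lead behind), facing Collaborate: Publish gives 10, Withhold gives 0. Proposed Publish is best. ✓
Lab 2 (research lead even), facing Collaborate: Publish gives -3, Withhold gives 2. Proposed Withhold is best. ✓
Lab 2 (research lead ahead), facing Collaborate: Publish gives -3, Withhold gives 13. Proposed Withhold is best. ✓

Yes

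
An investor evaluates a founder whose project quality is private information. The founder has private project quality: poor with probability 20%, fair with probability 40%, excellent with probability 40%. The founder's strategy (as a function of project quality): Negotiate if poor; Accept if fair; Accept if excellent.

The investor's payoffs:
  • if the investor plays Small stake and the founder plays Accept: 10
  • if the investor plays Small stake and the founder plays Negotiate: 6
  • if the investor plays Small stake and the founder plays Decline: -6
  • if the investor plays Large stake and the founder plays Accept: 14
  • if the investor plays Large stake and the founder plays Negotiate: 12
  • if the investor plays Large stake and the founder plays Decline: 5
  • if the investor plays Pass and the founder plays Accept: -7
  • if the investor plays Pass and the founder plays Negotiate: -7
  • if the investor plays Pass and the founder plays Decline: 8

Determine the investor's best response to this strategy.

Compute the investor's expected payoff for each action, taking the expectation over the founder's type.
E[Small stake] = 0.2·(6) + 0.4·(10) + 0.4·(10) = 9.2
E[Large stake] = 0.2·(12) + 0.4·(14) + 0.4·(14) = 13.6
E[Pass] = 0.2·(-7) + 0.4·(-7) + 0.4·(-7) = -7
Best response: Large stake (13.6 is the largest).

Large stake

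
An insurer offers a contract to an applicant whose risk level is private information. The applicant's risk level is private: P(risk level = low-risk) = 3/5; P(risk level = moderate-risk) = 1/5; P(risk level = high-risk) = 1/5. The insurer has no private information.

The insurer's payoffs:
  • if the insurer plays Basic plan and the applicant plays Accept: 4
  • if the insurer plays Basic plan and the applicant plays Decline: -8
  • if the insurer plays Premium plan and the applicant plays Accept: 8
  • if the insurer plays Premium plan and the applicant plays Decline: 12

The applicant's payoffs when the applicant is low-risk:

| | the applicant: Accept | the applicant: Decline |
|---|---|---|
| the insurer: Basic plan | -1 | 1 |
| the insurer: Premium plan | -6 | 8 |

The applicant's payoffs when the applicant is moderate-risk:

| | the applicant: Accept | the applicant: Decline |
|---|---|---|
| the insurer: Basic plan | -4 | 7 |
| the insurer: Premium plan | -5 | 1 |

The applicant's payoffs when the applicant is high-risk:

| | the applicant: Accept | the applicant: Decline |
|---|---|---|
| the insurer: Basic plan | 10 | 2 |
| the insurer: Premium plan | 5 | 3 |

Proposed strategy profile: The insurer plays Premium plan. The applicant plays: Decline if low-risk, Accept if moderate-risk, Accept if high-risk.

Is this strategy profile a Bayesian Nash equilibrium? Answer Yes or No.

No

The insurer plays Premium plan: E[Premium plan] = 3/5·(12) + 1/5·(8) + 1/5·(8) = 52/5; E[Basic plan] = -16/5. Best-responding. ✓
The applicant (risk level low-risk), facing Premium plan: Accept gives -6, Decline gives 8. Proposed Decline is best. ✓
The applicant (risk level moderate-risk), facing Premium plan: Accept gives -5, Decline gives 1. Proposed Accept is not best — profitable deviation exists. ✗
The applicant (risk level high-risk), facing Premium plan: Accept gives 5, Decline gives 3. Proposed Accept is best. ✓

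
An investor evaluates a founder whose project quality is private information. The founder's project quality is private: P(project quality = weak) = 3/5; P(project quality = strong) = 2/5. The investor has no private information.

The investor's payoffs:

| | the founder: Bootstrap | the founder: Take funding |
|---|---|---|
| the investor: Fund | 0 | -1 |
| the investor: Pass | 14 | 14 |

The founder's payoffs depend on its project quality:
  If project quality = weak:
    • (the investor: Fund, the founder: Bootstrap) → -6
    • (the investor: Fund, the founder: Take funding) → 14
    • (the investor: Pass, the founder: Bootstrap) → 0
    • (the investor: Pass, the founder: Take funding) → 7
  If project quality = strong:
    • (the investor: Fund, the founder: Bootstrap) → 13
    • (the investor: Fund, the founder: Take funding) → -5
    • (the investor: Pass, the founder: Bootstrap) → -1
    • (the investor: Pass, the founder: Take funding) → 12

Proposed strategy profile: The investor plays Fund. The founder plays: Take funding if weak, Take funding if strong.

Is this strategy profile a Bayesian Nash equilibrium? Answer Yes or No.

No

A profile is a BNE iff every type of every player is best-responding given beliefs about the other side.
The investor plays Fund: E[Fund] = 3/5·(-1) + 2/5·(-1) = -1; E[Pass] = 14. Not best-responding. ✗
The founder (project quality weak), facing Fund: Bootstrap gives -6, Take funding gives 14. Proposed Take funding is best. ✓
The founder (project quality strong), facing Fund: Bootstrap gives 13, Take funding gives -5. Proposed Take funding is not best — profitable deviation exists. ✗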